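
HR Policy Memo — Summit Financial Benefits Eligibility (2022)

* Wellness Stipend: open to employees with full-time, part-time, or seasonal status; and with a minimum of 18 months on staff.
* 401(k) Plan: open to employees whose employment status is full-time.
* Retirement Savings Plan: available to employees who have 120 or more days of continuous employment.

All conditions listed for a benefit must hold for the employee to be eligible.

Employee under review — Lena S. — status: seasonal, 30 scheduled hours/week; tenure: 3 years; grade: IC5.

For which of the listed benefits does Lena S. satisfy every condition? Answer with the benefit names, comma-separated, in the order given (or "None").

Wellness Stipend — status seasonal ✓; service 3 years ≥ 18 months (≈540 days) ✓ → eligible.
401(k) Plan — status seasonal ✗ (requires full-time) → not eligible.
Retirement Savings Plan — service 3 years ≥ 120 days ✓ → eligible.

Wellness Stipend, Retirement Savings Plan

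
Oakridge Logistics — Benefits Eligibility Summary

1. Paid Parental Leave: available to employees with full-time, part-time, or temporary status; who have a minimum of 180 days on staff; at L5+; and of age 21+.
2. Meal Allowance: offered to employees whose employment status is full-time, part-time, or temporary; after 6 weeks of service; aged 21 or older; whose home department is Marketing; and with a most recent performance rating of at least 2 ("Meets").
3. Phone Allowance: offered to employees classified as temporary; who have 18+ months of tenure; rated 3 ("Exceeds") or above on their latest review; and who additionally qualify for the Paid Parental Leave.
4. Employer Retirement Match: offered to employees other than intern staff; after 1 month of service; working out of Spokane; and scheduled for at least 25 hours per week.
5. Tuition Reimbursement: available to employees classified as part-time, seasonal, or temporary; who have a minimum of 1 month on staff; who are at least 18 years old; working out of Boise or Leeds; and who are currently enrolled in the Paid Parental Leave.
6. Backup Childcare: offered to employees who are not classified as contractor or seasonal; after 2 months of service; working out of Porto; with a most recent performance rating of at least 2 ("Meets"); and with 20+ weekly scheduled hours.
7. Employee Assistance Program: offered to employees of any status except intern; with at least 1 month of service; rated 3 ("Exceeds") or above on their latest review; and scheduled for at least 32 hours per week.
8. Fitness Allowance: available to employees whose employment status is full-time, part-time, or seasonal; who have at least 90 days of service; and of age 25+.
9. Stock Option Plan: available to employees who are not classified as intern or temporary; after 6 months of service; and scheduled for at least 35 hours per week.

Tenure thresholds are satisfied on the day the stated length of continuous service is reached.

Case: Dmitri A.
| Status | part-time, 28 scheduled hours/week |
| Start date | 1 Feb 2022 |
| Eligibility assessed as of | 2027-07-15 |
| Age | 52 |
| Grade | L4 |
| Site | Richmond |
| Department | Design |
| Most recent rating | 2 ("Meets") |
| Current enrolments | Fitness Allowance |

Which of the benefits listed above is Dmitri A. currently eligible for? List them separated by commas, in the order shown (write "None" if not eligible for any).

Service from 1 Feb 2022 to 2027-07-15: 1990 days.
Paid Parental Leave — status part-time ✓; service 1990 days ≥ 180 days ✓; grade L4 < L5 ✗ → not eligible.
Meal Allowance — status part-time ✓; service 1990 days ≥ 6 weeks (≈42 days) ✓; age 52 ≥ 21 ✓; dept Design ✗ → not eligible.
Phone Allowance — status part-time ✗ (requires temporary) → not eligible.
Employer Retirement Match — status part-time ✓ (not excluded); service 1990 days ≥ 1 month (≈30 days) ✓; site Richmond ✗ (not Spokane) → not eligible.
Tuition Reimbursement — status part-time ✓; service 1990 days ≥ 1 month (≈30 days) ✓; age 52 ≥ 18 ✓; site Richmond ✗ (not Boise or Leeds) → not eligible.
Backup Childcare — status part-time ✓ (not excluded); service 1990 days ≥ 2 months (≈60 days) ✓; site Richmond ✗ (not Porto) → not eligible.
Employee Assistance Program — status part-time ✓ (not excluded); service 1990 days ≥ 1 month (≈30 days) ✓; rating 2 < 3 ✗ → not eligible.
Fitness Allowance — status part-time ✓; service 1990 days ≥ 90 days ✓; age 52 ≥ 25 ✓ → eligible.
Stock Option Plan — status part-time ✓ (not excluded); service 1990 days ≥ 6 months (≈180 days) ✓; 28 hrs/wk < 35 ✗ → not eligible.

Fitness Allowance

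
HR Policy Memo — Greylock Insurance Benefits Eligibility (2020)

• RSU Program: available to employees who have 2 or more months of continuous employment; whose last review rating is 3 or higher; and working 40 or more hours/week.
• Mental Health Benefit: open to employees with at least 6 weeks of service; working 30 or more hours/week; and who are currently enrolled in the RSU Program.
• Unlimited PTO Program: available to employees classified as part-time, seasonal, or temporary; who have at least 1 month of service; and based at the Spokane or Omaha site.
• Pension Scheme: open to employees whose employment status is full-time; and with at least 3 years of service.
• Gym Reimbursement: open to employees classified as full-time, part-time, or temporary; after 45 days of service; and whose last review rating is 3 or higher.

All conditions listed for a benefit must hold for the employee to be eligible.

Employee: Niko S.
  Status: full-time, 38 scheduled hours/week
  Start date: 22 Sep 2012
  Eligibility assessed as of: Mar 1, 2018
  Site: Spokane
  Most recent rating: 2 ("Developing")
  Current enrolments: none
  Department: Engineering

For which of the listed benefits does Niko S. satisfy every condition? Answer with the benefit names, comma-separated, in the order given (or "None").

Pension Scheme

Service from 22 Sep 2012 to Mar 1, 2018: 1986 days.
RSU Program — service 1986 days ≥ 2 months (≈60 days) ✓; rating 2 < 3 ✗ → not eligible.
Mental Health Benefit — service 1986 days ≥ 6 weeks (≈42 days) ✓; 38 hrs/wk ≥ 30 ✓; not enrolled in RSU Program ✗ → not eligible.
Unlimited PTO Program — status full-time ✗ (requires part-time, seasonal, or temporary) → not eligible.
Pension Scheme — status full-time ✓; service 1986 days ≥ 3 years (≈1095 days) ✓ → eligible.
Gym Reimbursement — status full-time ✓; service 1986 days ≥ 45 days ✓; rating 2 < 3 ✗ → not eligible.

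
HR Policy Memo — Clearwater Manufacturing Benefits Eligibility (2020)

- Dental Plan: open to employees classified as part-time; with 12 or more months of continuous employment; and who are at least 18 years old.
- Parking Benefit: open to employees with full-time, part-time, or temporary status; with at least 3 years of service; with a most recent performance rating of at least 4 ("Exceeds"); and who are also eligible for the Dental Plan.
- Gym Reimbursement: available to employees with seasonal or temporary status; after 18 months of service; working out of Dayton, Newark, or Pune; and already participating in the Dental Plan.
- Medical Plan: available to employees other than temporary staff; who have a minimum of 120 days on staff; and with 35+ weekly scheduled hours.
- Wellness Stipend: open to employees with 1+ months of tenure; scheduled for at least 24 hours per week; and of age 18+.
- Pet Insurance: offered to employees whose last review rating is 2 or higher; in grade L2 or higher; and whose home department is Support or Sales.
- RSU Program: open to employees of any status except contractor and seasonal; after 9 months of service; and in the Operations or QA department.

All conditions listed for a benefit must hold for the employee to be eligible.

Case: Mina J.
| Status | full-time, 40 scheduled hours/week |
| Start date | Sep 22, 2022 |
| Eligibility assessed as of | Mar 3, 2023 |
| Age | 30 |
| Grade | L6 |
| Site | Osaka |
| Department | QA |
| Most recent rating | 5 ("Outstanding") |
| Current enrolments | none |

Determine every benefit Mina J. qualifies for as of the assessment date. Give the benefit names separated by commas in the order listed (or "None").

Service from Sep 22, 2022 to Mar 3, 2023: 162 days.
Dental Plan — status full-time ✗ (requires part-time) → not eligible.
Parking Benefit — status full-time ✓; service 162 days < 3 years (≈1095 days) ✗ → not eligible.
Gym Reimbursement — status full-time ✗ (requires seasonal or temporary) → not eligible.
Medical Plan — status full-time ✓ (not excluded); service 162 days ≥ 120 days ✓; 40 hrs/wk ≥ 35 ✓ → eligible.
Wellness Stipend — service 162 days ≥ 1 month (≈30 days) ✓; 40 hrs/wk ≥ 24 ✓; age 30 ≥ 18 ✓ → eligible.
Pet Insurance — rating 5 ≥ 2 ✓; grade L6 ≥ L2 ✓; dept QA ✗ → not eligible.
RSU Program — status full-time ✓ (not excluded); service 162 days < 9 months (≈270 days) ✗ → not eligible.

Medical Plan, Wellness Stipend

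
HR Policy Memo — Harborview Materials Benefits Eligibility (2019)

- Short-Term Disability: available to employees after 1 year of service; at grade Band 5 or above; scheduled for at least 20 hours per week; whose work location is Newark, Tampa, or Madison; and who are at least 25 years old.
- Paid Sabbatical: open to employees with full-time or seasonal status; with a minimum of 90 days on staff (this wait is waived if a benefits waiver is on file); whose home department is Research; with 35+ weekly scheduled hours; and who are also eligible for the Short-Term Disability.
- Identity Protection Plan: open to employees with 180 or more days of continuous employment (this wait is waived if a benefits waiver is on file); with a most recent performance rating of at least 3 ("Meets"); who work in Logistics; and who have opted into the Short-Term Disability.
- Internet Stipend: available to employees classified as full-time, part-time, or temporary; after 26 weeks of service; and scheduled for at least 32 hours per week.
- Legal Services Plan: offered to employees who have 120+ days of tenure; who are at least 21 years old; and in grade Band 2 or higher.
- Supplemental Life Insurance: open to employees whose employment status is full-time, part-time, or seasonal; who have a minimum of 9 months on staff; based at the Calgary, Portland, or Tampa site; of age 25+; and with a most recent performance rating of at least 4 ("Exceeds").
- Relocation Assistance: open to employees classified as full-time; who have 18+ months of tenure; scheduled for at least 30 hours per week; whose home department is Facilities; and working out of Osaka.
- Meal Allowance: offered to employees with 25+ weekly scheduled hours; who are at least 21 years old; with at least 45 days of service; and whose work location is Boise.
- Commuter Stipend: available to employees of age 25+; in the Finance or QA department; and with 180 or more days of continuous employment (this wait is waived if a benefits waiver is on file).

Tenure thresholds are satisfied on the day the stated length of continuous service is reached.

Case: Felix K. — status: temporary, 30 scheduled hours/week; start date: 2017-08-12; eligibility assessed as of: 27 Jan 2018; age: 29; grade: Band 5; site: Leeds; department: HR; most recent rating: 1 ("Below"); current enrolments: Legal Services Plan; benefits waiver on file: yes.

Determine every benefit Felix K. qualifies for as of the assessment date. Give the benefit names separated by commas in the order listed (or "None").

Service from 2017-08-12 to 27 Jan 2018: 168 days.
Short-Term Disability — service 168 days < 1 year (≈365 days) ✗ → not eligible.
Paid Sabbatical — status temporary ✗ (requires full-time or seasonal) → not eligible.
Identity Protection Plan — benefits waiver on file ✓; rating 1 < 3 ✗ → not eligible.
Internet Stipend — status temporary ✓; service 168 days < 26 weeks (≈182 days) ✗ → not eligible.
Legal Services Plan — service 168 days ≥ 120 days ✓; age 29 ≥ 21 ✓; grade Band 5 ≥ Band 2 ✓ → eligible.
Supplemental Life Insurance — status temporary ✗ (requires full-time, part-time, or seasonal) → not eligible.
Relocation Assistance — status temporary ✗ (requires full-time) → not eligible.
Meal Allowance — 30 hrs/wk ≥ 25 ✓; age 29 ≥ 21 ✓; service 168 days ≥ 45 days ✓; site Leeds ✗ (not Boise) → not eligible.
Commuter Stipend — age 29 ≥ 25 ✓; dept HR ✗ → not eligible.

Legal Services Plan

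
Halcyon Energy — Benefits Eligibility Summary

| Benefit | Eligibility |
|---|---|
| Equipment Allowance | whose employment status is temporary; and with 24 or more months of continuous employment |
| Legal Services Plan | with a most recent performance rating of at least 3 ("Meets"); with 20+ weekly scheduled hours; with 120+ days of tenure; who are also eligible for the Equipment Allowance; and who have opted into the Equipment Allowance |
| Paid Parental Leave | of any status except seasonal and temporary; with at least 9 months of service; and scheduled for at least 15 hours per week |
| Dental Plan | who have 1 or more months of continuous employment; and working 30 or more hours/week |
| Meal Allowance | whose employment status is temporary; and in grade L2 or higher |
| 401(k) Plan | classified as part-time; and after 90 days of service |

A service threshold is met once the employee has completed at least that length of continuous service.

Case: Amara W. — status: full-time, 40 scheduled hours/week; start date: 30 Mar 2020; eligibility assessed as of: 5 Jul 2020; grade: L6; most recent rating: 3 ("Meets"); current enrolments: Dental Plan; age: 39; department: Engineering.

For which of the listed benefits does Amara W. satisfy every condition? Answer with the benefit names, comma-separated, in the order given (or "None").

Service from 30 Mar 2020 to 5 Jul 2020: 97 days.
Equipment Allowance — status full-time ✗ (requires temporary) → not eligible.
Legal Services Plan — rating 3 ≥ 3 ✓; 40 hrs/wk ≥ 20 ✓; service 97 days < 120 days ✗ → not eligible.
Paid Parental Leave — status full-time ✓ (not excluded); service 97 days < 9 months (≈270 days) ✗ → not eligible.
Dental Plan — service 97 days ≥ 1 month (≈30 days) ✓; 40 hrs/wk ≥ 30 ✓ → eligible.
Meal Allowance — status full-time ✗ (requires temporary) → not eligible.
401(k) Plan — status full-time ✗ (requires part-time) → not eligible.

Dental Plan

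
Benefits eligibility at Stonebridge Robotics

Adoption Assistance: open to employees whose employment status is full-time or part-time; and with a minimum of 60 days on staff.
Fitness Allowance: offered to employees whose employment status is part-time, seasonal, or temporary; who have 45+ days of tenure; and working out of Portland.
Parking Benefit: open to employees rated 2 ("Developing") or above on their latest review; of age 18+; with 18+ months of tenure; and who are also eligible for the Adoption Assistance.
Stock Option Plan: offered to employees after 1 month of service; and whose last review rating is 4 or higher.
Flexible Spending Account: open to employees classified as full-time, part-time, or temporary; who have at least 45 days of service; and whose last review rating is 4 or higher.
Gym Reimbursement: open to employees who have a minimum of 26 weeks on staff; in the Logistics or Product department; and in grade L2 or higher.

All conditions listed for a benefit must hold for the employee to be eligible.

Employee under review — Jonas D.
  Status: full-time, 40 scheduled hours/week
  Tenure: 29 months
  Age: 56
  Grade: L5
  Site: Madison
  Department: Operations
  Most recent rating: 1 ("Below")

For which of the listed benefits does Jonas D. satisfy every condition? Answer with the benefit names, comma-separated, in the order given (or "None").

Adoption Assistance

Adoption Assistance — status full-time ✓; service 29 months ≥ 60 days ✓ → eligible.
Fitness Allowance — status full-time ✗ (requires part-time, seasonal, or temporary) → not eligible.
Parking Benefit — rating 1 < 2 ✗ → not eligible.
Stock Option Plan — service 29 months ≥ 1 month ✓; rating 1 < 4 ✗ → not eligible.
Flexible Spending Account — status full-time ✓; service 29 months ≥ 45 days ✓; rating 1 < 4 ✗ → not eligible.
Gym Reimbursement — service 29 months ≥ 26 weeks (≈182 days) ✓; dept Operations ✗ → not eligible.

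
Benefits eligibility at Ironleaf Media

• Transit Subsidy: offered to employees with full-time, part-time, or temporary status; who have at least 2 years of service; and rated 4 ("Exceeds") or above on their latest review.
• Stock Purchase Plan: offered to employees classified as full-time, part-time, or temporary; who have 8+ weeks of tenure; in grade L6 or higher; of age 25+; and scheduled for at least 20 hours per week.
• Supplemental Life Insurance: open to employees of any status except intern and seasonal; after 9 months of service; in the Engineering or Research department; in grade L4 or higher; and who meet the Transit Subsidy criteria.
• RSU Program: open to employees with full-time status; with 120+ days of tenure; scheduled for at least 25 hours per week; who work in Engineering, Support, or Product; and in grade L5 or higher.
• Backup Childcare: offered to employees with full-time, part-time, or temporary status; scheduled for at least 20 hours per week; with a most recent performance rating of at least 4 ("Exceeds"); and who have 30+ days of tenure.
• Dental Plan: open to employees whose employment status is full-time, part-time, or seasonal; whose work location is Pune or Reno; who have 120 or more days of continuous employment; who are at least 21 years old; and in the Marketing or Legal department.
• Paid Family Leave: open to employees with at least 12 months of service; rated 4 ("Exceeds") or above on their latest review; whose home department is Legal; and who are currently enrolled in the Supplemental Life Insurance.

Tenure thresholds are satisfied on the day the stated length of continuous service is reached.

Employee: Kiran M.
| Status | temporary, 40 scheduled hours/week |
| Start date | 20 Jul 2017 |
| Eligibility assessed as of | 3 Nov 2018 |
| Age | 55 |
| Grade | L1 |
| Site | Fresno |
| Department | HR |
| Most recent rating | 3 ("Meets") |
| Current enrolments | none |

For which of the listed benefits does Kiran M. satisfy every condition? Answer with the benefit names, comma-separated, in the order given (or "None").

None

Service from 20 Jul 2017 to 3 Nov 2018: 471 days.
Transit Subsidy — status temporary ✓; service 471 days < 2 years (≈730 days) ✗ → not eligible.
Stock Purchase Plan — status temporary ✓; service 471 days ≥ 8 weeks (≈56 days) ✓; grade L1 < L6 ✗ → not eligible.
Supplemental Life Insurance — status temporary ✓ (not excluded); service 471 days ≥ 9 months (≈270 days) ✓; dept HR ✗ → not eligible.
RSU Program — status temporary ✗ (requires full-time) → not eligible.
Backup Childcare — status temporary ✓; 40 hrs/wk ≥ 20 ✓; rating 3 < 4 ✗ → not eligible.
Dental Plan — status temporary ✗ (requires full-time, part-time, or seasonal) → not eligible.
Paid Family Leave — service 471 days ≥ 12 months (≈360 days) ✓; rating 3 < 4 ✗ → not eligible.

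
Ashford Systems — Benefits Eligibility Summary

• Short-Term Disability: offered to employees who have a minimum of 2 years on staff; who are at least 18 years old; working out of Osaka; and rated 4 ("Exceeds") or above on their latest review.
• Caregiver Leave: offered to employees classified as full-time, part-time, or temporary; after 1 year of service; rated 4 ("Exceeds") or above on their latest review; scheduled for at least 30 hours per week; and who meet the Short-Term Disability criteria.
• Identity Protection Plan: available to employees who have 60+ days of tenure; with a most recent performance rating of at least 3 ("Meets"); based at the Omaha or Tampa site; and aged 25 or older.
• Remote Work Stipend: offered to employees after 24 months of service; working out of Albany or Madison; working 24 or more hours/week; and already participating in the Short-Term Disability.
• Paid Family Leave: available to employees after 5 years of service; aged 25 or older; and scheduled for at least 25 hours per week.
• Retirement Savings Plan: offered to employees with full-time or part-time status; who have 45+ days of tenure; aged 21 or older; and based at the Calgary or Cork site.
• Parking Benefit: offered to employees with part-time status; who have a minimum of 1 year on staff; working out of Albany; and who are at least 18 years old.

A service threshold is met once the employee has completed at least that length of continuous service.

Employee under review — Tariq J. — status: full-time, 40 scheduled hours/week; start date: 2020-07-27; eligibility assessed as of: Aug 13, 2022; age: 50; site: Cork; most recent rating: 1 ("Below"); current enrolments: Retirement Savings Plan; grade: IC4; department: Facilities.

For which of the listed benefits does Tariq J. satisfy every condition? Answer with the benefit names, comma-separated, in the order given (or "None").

Service from 2020-07-27 to Aug 13, 2022: 747 days.
Short-Term Disability — service 747 days ≥ 2 years (≈730 days) ✓; age 50 ≥ 18 ✓; site Cork ✗ (not Osaka) → not eligible.
Caregiver Leave — status full-time ✓; service 747 days ≥ 1 year (≈365 days) ✓; rating 1 < 4 ✗ → not eligible.
Identity Protection Plan — service 747 days ≥ 60 days ✓; rating 1 < 3 ✗ → not eligible.
Remote Work Stipend — service 747 days ≥ 24 months (≈720 days) ✓; site Cork ✗ (not Albany or Madison) → not eligible.
Paid Family Leave — service 747 days < 5 years (≈1825 days) ✗ → not eligible.
Retirement Savings Plan — status full-time ✓; service 747 days ≥ 45 days ✓; age 50 ≥ 21 ✓; site Cork ✓ → eligible.
Parking Benefit — status full-time ✗ (requires part-time) → not eligible.

Retirement Savings Plan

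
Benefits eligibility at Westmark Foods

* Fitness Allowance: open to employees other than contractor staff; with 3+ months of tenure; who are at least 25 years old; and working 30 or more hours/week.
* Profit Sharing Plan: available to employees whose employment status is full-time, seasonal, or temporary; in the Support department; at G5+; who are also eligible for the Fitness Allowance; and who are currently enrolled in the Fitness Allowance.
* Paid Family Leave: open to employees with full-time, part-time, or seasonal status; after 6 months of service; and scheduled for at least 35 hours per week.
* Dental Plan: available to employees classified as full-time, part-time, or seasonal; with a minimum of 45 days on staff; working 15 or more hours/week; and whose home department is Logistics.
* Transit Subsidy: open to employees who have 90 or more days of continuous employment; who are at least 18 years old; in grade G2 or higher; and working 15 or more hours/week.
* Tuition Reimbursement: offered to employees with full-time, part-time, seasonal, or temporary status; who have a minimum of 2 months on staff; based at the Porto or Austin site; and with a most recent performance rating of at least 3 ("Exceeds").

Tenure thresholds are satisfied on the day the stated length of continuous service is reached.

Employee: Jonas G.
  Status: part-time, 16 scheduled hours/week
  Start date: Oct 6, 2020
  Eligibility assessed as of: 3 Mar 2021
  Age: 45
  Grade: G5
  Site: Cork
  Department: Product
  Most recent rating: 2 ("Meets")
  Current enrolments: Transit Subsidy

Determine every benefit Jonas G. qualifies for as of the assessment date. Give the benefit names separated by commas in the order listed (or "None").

Service from Oct 6, 2020 to 3 Mar 2021: 148 days.
Fitness Allowance — status part-time ✓ (not excluded); service 148 days ≥ 3 months (≈90 days) ✓; age 45 ≥ 25 ✓; 16 hrs/wk < 30 ✗ → not eligible.
Profit Sharing Plan — status part-time ✗ (requires full-time, seasonal, or temporary) → not eligible.
Paid Family Leave — status part-time ✓; service 148 days < 6 months (≈180 days) ✗ → not eligible.
Dental Plan — status part-time ✓; service 148 days ≥ 45 days ✓; 16 hrs/wk ≥ 15 ✓; dept Product ✗ → not eligible.
Transit Subsidy — service 148 days ≥ 90 days ✓; age 45 ≥ 18 ✓; grade G5 ≥ G2 ✓; 16 hrs/wk ≥ 15 ✓ → eligible.
Tuition Reimbursement — status part-time ✓; service 148 days ≥ 2 months (≈60 days) ✓; site Cork ✗ (not Porto or Austin) → not eligible.

Transit Subsidy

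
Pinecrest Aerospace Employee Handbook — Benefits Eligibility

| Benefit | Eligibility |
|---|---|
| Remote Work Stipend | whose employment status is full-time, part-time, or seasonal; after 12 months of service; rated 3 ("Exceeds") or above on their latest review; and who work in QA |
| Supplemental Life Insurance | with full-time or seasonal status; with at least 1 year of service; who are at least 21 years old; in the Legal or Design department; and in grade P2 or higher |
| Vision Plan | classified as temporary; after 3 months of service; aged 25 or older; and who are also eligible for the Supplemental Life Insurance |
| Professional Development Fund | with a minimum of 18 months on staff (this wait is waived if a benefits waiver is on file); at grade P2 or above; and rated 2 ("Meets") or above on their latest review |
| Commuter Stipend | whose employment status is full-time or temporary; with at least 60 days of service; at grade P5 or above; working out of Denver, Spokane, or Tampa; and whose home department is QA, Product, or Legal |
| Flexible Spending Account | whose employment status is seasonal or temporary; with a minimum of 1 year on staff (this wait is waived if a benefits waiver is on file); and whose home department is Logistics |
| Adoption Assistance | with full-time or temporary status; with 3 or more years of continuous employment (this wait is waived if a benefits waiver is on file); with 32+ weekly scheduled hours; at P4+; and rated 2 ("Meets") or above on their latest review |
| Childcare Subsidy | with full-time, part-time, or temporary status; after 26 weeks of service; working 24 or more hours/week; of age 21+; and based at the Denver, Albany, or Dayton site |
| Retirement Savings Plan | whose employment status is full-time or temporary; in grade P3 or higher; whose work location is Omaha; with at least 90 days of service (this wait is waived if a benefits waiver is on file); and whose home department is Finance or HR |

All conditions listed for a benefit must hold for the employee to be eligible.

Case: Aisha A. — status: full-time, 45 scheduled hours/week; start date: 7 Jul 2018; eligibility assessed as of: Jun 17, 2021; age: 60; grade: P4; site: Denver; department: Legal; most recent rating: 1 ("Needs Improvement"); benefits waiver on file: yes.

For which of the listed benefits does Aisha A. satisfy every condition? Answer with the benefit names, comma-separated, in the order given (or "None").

Supplemental Life Insurance, Childcare Subsidy

Service from 7 Jul 2018 to Jun 17, 2021: 1076 days.
Remote Work Stipend — status full-time ✓; service 1076 days ≥ 12 months (≈360 days) ✓; rating 1 < 3 ✗ → not eligible.
Supplemental Life Insurance — status full-time ✓; service 1076 days ≥ 1 year (≈365 days) ✓; age 60 ≥ 21 ✓; dept Legal ✓; grade P4 ≥ P2 ✓ → eligible.
Vision Plan — status full-time ✗ (requires temporary) → not eligible.
Professional Development Fund — benefits waiver on file ✓; grade P4 ≥ P2 ✓; rating 1 < 2 ✗ → not eligible.
Commuter Stipend — status full-time ✓; service 1076 days ≥ 60 days ✓; grade P4 < P5 ✗ → not eligible.
Flexible Spending Account — status full-time ✗ (requires seasonal or temporary) → not eligible.
Adoption Assistance — status full-time ✓; benefits waiver on file ✓; 45 hrs/wk ≥ 32 ✓; grade P4 ≥ P4 ✓; rating 1 < 2 ✗ → not eligible.
Childcare Subsidy — status full-time ✓; service 1076 days ≥ 26 weeks (≈182 days) ✓; 45 hrs/wk ≥ 24 ✓; age 60 ≥ 21 ✓; site Denver ✓ → eligible.
Retirement Savings Plan — status full-time ✓; grade P4 ≥ P3 ✓; site Denver ✗ (not Omaha) → not eligible.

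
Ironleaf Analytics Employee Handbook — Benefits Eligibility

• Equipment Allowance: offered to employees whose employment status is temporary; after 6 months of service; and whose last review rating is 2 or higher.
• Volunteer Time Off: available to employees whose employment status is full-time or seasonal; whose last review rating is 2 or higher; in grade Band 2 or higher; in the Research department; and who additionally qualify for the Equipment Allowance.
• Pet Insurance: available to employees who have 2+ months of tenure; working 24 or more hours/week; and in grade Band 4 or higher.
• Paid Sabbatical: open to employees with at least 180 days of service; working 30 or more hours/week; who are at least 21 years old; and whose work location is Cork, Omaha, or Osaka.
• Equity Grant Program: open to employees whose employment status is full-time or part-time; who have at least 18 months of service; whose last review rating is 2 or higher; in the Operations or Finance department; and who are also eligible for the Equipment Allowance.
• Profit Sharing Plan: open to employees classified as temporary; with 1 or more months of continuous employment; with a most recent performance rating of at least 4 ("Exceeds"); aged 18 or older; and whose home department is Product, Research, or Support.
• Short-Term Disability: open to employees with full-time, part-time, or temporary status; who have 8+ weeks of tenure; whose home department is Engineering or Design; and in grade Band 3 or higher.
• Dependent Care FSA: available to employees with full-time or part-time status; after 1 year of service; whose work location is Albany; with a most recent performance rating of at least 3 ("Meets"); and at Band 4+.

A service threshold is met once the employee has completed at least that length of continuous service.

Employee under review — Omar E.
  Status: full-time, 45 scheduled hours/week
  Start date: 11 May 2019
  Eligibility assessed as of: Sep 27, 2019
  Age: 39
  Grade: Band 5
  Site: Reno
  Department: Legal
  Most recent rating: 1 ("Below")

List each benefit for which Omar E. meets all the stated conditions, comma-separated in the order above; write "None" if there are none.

Service from 11 May 2019 to Sep 27, 2019: 139 days.
Equipment Allowance — status full-time ✗ (requires temporary) → not eligible.
Volunteer Time Off — status full-time ✓; rating 1 < 2 ✗ → not eligible.
Pet Insurance — service 139 days ≥ 2 months (≈60 days) ✓; 45 hrs/wk ≥ 24 ✓; grade Band 5 ≥ Band 4 ✓ → eligible.
Paid Sabbatical — service 139 days < 180 days ✗ → not eligible.
Equity Grant Program — status full-time ✓; service 139 days < 18 months (≈540 days) ✗ → not eligible.
Profit Sharing Plan — status full-time ✗ (requires temporary) → not eligible.
Short-Term Disability — status full-time ✓; service 139 days ≥ 8 weeks (≈56 days) ✓; dept Legal ✗ → not eligible.
Dependent Care FSA — status full-time ✓; service 139 days < 1 year (≈365 days) ✗ → not eligible.

Pet Insurance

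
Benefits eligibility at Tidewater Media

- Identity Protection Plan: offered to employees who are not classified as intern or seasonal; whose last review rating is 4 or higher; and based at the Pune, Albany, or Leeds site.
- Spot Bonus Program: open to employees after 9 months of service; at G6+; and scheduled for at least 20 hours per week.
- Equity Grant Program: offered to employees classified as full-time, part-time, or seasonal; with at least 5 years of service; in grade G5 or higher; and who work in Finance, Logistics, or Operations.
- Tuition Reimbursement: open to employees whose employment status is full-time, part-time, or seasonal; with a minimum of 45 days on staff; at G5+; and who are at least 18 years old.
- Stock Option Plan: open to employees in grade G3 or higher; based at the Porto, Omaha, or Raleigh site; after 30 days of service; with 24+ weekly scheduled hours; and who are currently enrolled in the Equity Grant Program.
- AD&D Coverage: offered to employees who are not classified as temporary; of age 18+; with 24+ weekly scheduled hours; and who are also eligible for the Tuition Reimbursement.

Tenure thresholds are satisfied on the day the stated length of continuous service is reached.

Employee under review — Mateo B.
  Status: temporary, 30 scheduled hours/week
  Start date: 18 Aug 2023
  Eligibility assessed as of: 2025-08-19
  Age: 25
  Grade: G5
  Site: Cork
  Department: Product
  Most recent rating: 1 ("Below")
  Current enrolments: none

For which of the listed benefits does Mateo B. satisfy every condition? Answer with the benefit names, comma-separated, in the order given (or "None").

Service from 18 Aug 2023 to 2025-08-19: 732 days.
Identity Protection Plan — status temporary ✓ (not excluded); rating 1 < 4 ✗ → not eligible.
Spot Bonus Program — service 732 days ≥ 9 months (≈270 days) ✓; grade G5 < G6 ✗ → not eligible.
Equity Grant Program — status temporary ✗ (requires full-time, part-time, or seasonal) → not eligible.
Tuition Reimbursement — status temporary ✗ (requires full-time, part-time, or seasonal) → not eligible.
Stock Option Plan — grade G5 ≥ G3 ✓; site Cork ✗ (not Porto, Omaha, or Raleigh) → not eligible.
AD&D Coverage — status temporary ✗ (excluded) → not eligible.

None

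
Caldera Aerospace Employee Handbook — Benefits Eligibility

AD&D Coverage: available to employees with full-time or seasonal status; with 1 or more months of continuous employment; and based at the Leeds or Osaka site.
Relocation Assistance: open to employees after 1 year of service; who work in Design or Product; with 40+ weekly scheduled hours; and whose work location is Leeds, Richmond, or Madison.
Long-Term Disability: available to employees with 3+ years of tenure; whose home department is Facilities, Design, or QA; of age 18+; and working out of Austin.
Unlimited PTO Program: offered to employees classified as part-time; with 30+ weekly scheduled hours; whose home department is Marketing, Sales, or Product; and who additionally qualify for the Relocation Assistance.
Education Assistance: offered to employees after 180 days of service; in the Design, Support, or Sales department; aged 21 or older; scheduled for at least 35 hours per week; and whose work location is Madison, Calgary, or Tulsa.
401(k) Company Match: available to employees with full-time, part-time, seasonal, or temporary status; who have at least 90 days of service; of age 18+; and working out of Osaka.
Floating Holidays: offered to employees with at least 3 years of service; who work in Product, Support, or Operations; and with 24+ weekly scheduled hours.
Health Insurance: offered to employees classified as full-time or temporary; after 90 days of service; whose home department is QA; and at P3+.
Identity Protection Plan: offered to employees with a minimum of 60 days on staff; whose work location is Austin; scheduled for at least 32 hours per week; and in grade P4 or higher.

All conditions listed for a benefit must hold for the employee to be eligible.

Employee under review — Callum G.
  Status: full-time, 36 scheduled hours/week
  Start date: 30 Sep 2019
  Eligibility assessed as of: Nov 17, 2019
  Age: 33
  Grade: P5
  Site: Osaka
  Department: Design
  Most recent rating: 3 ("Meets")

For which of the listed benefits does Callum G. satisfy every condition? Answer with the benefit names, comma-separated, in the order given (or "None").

Service from 30 Sep 2019 to Nov 17, 2019: 48 days.
AD&D Coverage — status full-time ✓; service 48 days ≥ 1 month (≈30 days) ✓; site Osaka ✓ → eligible.
Relocation Assistance — service 48 days < 1 year (≈365 days) ✗ → not eligible.
Long-Term Disability — service 48 days < 3 years (≈1095 days) ✗ → not eligible.
Unlimited PTO Program — status full-time ✗ (requires part-time) → not eligible.
Education Assistance — service 48 days < 180 days ✗ → not eligible.
401(k) Company Match — status full-time ✓; service 48 days < 90 days ✗ → not eligible.
Floating Holidays — service 48 days < 3 years (≈1095 days) ✗ → not eligible.
Health Insurance — status full-time ✓; service 48 days < 90 days ✗ → not eligible.
Identity Protection Plan — service 48 days < 60 days ✗ → not eligible.

AD&D Coverage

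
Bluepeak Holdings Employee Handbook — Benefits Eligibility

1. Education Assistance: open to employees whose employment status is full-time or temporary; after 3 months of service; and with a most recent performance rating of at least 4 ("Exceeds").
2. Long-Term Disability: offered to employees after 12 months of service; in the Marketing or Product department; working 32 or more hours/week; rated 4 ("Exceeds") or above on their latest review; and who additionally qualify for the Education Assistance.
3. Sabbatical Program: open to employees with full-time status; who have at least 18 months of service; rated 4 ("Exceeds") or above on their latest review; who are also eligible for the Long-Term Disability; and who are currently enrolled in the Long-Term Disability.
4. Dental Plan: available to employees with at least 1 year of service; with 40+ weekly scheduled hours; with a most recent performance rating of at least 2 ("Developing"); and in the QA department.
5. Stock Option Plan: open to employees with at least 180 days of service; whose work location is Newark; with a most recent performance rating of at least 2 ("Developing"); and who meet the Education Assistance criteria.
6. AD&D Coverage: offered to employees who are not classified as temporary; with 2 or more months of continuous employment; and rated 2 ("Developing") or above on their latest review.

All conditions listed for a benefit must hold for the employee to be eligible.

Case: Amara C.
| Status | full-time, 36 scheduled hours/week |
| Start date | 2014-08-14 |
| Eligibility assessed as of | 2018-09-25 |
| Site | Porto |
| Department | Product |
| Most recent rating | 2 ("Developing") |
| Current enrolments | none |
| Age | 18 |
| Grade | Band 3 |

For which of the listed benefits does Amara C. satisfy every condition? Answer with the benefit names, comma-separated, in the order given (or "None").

AD&D Coverage

Service from 2014-08-14 to 2018-09-25: 1503 days.
Education Assistance — status full-time ✓; service 1503 days ≥ 3 months (≈90 days) ✓; rating 2 < 4 ✗ → not eligible.
Long-Term Disability — service 1503 days ≥ 12 months (≈360 days) ✓; dept Product ✓; 36 hrs/wk ≥ 32 ✓; rating 2 < 4 ✗ → not eligible.
Sabbatical Program — status full-time ✓; service 1503 days ≥ 18 months (≈540 days) ✓; rating 2 < 4 ✗ → not eligible.
Dental Plan — service 1503 days ≥ 1 year (≈365 days) ✓; 36 hrs/wk < 40 ✗ → not eligible.
Stock Option Plan — service 1503 days ≥ 180 days ✓; site Porto ✗ (not Newark) → not eligible.
AD&D Coverage — status full-time ✓ (not excluded); service 1503 days ≥ 2 months (≈60 days) ✓; rating 2 ≥ 2 ✓ → eligible.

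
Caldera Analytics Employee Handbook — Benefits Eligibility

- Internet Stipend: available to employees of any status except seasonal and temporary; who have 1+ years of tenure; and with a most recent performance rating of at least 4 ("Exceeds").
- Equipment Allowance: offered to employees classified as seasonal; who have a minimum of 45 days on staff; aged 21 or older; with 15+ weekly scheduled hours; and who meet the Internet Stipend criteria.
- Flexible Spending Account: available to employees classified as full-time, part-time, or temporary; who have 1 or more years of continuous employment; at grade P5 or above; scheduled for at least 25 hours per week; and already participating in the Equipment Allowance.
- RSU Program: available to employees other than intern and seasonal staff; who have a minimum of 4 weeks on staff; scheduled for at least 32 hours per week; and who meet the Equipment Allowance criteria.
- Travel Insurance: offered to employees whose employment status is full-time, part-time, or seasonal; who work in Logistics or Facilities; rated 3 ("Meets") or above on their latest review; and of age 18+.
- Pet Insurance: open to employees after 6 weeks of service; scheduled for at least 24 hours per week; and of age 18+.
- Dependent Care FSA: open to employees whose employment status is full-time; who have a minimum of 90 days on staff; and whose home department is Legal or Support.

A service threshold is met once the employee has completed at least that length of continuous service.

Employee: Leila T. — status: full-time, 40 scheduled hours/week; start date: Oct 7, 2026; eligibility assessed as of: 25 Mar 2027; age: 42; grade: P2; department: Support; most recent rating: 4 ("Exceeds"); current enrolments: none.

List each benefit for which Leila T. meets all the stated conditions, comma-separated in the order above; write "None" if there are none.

Service from Oct 7, 2026 to 25 Mar 2027: 169 days.
Internet Stipend — status full-time ✓ (not excluded); service 169 days < 1 year (≈365 days) ✗ → not eligible.
Equipment Allowance — status full-time ✗ (requires seasonal) → not eligible.
Flexible Spending Account — status full-time ✓; service 169 days < 1 year (≈365 days) ✗ → not eligible.
RSU Program — status full-time ✓ (not excluded); service 169 days ≥ 4 weeks (≈28 days) ✓; 40 hrs/wk ≥ 32 ✓; not eligible for Equipment Allowance ✗ → not eligible.
Travel Insurance — status full-time ✓; dept Support ✗ → not eligible.
Pet Insurance — service 169 days ≥ 6 weeks (≈42 days) ✓; 40 hrs/wk ≥ 24 ✓; age 42 ≥ 18 ✓ → eligible.
Dependent Care FSA — status full-time ✓; service 169 days ≥ 90 days ✓; dept Support ✓ → eligible.

Pet Insurance, Dependent Care FSA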